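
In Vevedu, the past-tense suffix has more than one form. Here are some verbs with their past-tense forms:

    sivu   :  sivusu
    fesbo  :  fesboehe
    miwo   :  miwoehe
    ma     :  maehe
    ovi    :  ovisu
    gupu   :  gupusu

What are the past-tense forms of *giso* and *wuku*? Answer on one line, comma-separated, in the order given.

gisoehe, wukusu

The pattern is height harmony: -su when the last vowel of the stem is a high vowel (*sivu*, *ovi*, *gupu*); -ehe when the last vowel of the stem is a non-high vowel (*fesbo*, *miwo*, *ma*).
Since the last vowel of *giso* is /o/ (a non-high vowel), it takes -ehe, giving *gisoehe*.
*wuku* — last vowel /u/ (a high vowel) → -su → *wukusu*.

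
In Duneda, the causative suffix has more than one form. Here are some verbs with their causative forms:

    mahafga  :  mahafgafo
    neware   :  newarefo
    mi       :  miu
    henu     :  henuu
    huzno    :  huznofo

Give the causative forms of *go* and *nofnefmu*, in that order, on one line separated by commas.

gofo, nofnefmuu

Looking at the last vowel of each stem: -u when the last vowel of the stem is a high vowel (*mi*, *henu*); -fo when the last vowel of the stem is a non-high vowel (*mahafga*, *neware*, *huzno*).
*go*: last vowel = /o/, a non-high vowel → -fo → *gofo*.
*nofnefmu*: last vowel = /u/, a high vowel → -u → *nofnefmuu*.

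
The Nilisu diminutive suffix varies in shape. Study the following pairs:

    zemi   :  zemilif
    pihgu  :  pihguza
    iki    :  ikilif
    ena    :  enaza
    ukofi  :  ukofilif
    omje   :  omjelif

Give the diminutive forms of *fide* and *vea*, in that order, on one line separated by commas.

The pattern is front/back vowel harmony: -lif when the last vowel of the stem is a front vowel (*zemi*, *iki*, *ukofi*, *omje*); -za when the last vowel of the stem is a back vowel (*pihgu*, *ena*).
The last vowel of *fide* is /e/, which is a front vowel, so the suffix is -lif, giving *fidelif*.
*vea*: last vowel = /a/, a back vowel → -za → *veaza*.

fidelif, veaza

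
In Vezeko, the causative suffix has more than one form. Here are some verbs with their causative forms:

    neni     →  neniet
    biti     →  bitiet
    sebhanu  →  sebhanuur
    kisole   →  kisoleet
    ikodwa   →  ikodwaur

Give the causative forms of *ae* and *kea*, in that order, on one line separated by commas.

The pattern is front/back vowel harmony: -et when the last vowel of the stem is a front vowel (*neni*, *biti*, *kisole*); -ur when the last vowel of the stem is a back vowel (*sebhanu*, *ikodwa*).
*ae* — last vowel /e/ (a front vowel) → -et → *aeet*.
*kea* — last vowel /a/ (a back vowel) → -ur → *keaur*.

aeet, keaur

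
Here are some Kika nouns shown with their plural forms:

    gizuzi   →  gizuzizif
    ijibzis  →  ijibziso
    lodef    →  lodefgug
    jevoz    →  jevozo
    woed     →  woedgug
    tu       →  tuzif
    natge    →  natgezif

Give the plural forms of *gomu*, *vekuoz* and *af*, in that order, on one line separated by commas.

Looking at the final sound of each stem: -o when the stem ends in a sibilant (*ijibzis*, *jevoz*); -gug when the stem ends in a non-sibilant consonant (*lodef*, *woed*); -zif when the stem ends in a vowel (*gizuzi*, *tu*, *natge*).
*gomu* — final sound /u/ (a vowel) → -zif → *gomuzif*.
*vekuoz* — final sound /z/ (a sibilant) → -o → *vekuozo*.
*af*: final sound = /f/, a non-sibilant consonant → -gug → *afgug*.

gomuzif, vekuozo, afgug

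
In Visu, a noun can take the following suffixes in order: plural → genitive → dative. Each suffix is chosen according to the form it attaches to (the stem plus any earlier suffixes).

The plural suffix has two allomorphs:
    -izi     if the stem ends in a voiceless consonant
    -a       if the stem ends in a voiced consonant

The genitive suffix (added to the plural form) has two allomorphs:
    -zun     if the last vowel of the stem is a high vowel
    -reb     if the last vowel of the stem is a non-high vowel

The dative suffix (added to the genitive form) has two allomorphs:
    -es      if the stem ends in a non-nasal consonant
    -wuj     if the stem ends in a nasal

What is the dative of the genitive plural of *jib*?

jibarebes

Since the final consonant of *jib* is /b/ (voiced), it takes -a, giving *jiba*.
The plural form *jiba*: last vowel = /a/, a non-high vowel → -reb → *jibareb*.
The genitive form *jibareb* — final consonant /b/ (non-nasal) → -es → *jibarebes*.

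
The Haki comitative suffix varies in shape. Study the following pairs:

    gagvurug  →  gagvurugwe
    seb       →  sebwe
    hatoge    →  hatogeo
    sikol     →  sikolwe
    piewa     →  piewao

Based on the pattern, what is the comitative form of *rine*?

rineo

Looking at the final sound of each stem: -we when the stem ends in a consonant (*gagvurug*, *seb*, *sikol*); -o when the stem ends in a vowel (*hatoge*, *piewa*).
*rine*: final sound = /e/, a vowel → -o → *rineo*.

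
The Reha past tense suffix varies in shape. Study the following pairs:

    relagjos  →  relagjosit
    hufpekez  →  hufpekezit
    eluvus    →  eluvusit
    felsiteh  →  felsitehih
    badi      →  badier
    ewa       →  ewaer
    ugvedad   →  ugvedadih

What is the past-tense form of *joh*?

The suffix is conditioned by the final sound: -it when the stem ends in a sibilant (*relagjos*, *hufpekez*, *eluvus*); -ih when the stem ends in a non-sibilant consonant (*felsiteh*, *ugvedad*); -er when the stem ends in a vowel (*badi*, *ewa*).
Since the final sound of *joh* is /h/ (a non-sibilant consonant), it takes -ih, giving *johih*.

johih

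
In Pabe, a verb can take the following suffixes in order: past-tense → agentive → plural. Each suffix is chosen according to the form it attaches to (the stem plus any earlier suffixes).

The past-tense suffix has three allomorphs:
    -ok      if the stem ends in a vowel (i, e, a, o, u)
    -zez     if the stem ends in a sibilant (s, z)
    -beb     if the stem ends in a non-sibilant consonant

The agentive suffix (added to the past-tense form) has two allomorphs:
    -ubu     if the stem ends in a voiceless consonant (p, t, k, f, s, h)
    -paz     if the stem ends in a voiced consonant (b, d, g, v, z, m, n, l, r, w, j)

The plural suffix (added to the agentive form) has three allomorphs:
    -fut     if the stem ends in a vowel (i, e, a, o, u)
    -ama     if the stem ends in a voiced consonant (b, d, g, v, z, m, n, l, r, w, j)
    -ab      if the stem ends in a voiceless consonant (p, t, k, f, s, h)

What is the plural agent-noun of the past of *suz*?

*suz*: final sound = /z/, a sibilant → -zez → *suzzez*.
The past-tense form *suzzez* — final consonant /z/ (voiced) → -paz → *suzzezpaz*.
Since the final sound of the agentive form *suzzezpaz* is /z/ (a voiced consonant), it takes -ama, giving *suzzezpazama*.

suzzezpazama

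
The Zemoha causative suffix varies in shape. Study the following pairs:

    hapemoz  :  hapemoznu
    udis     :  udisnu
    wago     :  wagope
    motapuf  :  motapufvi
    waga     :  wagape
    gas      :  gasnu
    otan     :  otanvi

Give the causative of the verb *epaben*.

epabenvi

The pattern is sibilance of the final sound: -nu when the stem ends in a sibilant (*hapemoz*, *udis*, *gas*); -vi when the stem ends in a non-sibilant consonant (*motapuf*, *otan*); -pe when the stem ends in a vowel (*wago*, *waga*).
*epaben*: final sound = /n/, a non-sibilant consonant → -vi → *epabenvi*.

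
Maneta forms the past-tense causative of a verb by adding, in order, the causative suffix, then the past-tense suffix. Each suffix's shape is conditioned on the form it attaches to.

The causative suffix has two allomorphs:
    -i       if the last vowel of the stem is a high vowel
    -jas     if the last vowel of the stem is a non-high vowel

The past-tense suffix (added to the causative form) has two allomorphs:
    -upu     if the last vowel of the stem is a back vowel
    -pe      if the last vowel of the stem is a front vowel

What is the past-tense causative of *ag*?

agjasupu

The last vowel of *ag* is /a/, which is a non-high vowel, so the causative suffix is -jas, giving *agjas*.
The causative form *agjas* — last vowel /a/ (a back vowel) → -upu → *agjasupu*.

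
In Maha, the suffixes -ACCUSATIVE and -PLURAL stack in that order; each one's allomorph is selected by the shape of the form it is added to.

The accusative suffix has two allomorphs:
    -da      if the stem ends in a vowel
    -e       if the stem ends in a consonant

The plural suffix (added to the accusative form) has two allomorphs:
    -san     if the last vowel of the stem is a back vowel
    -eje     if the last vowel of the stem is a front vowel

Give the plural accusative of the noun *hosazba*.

*hosazba* — final sound /a/ (a vowel) → -da → *hosazbada*.
Since the last vowel of the accusative form *hosazbada* is /a/ (a back vowel), it takes -san, giving *hosazbadasan*.

hosazbadasan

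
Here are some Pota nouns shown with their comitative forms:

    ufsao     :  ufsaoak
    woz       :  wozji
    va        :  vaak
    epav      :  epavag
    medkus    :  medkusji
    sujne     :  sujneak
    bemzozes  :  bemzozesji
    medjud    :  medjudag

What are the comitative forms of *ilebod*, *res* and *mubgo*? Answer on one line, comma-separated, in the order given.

ilebodag, resji, mubgoak

The pattern is sibilance of the final sound: -ji when the stem ends in a sibilant (*woz*, *medkus*, *bemzozes*); -ag when the stem ends in a non-sibilant consonant (*epav*, *medjud*); -ak when the stem ends in a vowel (*ufsao*, *va*, *sujne*).
Since the final sound of *ilebod* is /d/ (a non-sibilant consonant), it takes -ag, giving *ilebodag*.
Since the final sound of *res* is /s/ (a sibilant), it takes -ji, giving *resji*.
Since the final sound of *mubgo* is /o/ (a vowel), it takes -ak, giving *mubgoak*.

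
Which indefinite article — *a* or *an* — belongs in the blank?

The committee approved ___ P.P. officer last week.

The indefinite article is chosen by the initial *sound* of the following word, not its spelling.
The initialism *P.P.* is read letter by letter; the first letter, P, is pronounced /piː/, which begins with a consonant sound.
So the article is *a*: The committee approved a P.P. officer last week.

a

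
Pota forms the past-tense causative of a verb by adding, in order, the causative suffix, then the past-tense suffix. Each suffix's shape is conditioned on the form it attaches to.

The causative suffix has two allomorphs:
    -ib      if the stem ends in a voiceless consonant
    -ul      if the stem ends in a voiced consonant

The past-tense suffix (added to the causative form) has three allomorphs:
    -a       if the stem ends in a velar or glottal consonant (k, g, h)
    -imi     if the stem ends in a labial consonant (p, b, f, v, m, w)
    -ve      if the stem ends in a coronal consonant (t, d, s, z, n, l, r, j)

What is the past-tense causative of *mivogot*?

mivogotibimi

*mivogot* — final consonant /t/ (voiceless) → -ib → *mivogotib*.
Since the final consonant of the causative form *mivogotib* is /b/ (labial), it takes -imi, giving *mivogotibimi*.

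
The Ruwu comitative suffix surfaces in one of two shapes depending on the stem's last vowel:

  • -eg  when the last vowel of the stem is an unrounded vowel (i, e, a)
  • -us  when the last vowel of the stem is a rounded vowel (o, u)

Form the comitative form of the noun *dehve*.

dehveeg

*dehve* — last vowel /e/ (an unrounded vowel) → -eg → *dehveeg*.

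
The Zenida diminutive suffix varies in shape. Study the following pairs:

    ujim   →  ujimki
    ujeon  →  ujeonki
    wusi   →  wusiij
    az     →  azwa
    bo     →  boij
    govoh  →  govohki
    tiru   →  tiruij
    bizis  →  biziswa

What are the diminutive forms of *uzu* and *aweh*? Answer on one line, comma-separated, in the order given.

uzuij, awehki

The suffix is conditioned by the final sound: -wa when the stem ends in a sibilant (*az*, *bizis*); -ki when the stem ends in a non-sibilant consonant (*ujim*, *ujeon*, *govoh*); -ij when the stem ends in a vowel (*wusi*, *bo*, *tiru*).
Since the final sound of *uzu* is /u/ (a vowel), it takes -ij, giving *uzuij*.
Since the final sound of *aweh* is /h/ (a non-sibilant consonant), it takes -ki, giving *awehki*.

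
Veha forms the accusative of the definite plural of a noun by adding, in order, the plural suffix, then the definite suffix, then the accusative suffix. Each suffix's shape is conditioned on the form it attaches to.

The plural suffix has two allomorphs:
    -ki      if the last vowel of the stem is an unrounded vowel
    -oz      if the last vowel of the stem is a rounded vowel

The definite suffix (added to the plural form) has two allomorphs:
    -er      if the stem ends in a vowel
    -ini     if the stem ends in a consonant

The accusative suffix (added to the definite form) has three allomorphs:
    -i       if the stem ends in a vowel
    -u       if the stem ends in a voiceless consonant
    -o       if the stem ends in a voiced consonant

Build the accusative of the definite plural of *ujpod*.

ujpodozinii

The last vowel of *ujpod* is /o/, which is a rounded vowel, so the plural suffix is -oz, giving *ujpodoz*.
The plural form *ujpodoz*: final sound = /z/, a consonant → -ini → *ujpodozini*.
Since the final sound of the definite form *ujpodozini* is /i/ (a vowel), it takes -i, giving *ujpodozinii*.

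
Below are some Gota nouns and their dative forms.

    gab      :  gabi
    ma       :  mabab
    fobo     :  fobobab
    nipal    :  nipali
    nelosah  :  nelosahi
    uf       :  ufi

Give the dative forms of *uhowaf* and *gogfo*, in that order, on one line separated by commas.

The pattern is consonant vs. vowel: -i when the stem ends in a consonant (*gab*, *nipal*, *nelosah*, *uf*); -bab when the stem ends in a vowel (*ma*, *fobo*).
*uhowaf*: final sound = /f/, a consonant → -i → *uhowafi*.
*gogfo*: final sound = /o/, a vowel → -bab → *gogfobab*.

uhowafi, gogfobab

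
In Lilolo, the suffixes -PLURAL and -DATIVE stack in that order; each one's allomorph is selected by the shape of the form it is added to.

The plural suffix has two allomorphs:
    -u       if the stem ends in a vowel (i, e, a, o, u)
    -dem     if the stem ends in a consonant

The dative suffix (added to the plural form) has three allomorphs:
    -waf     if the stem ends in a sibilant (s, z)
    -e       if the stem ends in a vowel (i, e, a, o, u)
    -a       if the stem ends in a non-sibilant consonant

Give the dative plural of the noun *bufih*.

bufihdema

*bufih*: final sound = /h/, a consonant → -dem → *bufihdem*.
The final sound of the plural form *bufihdem* is /m/, which is a non-sibilant consonant, so the dative suffix is -a, giving *bufihdema*.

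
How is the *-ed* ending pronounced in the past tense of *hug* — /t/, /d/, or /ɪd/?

The stem *hug* ends in a voiced sound other than /d/.
The -ed suffix is realized as /ɪd/ after /t, d/; as /t/ after other voiceless consonants; and as /d/ after other voiced sounds.
So -ed on *hug* is pronounced /d/.

/d/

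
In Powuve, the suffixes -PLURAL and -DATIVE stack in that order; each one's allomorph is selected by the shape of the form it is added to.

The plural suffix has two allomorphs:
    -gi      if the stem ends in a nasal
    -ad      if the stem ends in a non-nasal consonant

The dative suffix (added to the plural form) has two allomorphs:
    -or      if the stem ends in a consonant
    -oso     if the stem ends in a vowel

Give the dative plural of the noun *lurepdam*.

*lurepdam*: final consonant = /m/, a nasal → -gi → *lurepdamgi*.
The plural form *lurepdamgi*: final sound = /i/, a vowel → -oso → *lurepdamgioso*.

lurepdamgioso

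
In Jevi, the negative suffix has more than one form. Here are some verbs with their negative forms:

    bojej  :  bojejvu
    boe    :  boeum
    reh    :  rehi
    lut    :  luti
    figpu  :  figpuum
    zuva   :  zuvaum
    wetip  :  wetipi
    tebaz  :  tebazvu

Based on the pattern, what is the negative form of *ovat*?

The suffix is conditioned by the final sound: -i when the stem ends in a voiceless consonant (*reh*, *lut*, *wetip*); -vu when the stem ends in a voiced consonant (*bojej*, *tebaz*); -um when the stem ends in a vowel (*boe*, *figpu*, *zuva*).
*ovat* — final sound /t/ (a voiceless consonant) → -i → *ovati*.

ovati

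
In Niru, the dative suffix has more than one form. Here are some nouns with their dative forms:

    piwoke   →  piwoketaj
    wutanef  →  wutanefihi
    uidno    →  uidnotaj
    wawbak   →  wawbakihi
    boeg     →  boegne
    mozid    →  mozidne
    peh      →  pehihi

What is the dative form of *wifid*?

wifidne

The alternation tracks the final sound of the stem — -ihi when the stem ends in a voiceless consonant (*wutanef*, *wawbak*, *peh*); -ne when the stem ends in a voiced consonant (*boeg*, *mozid*); -taj when the stem ends in a vowel (*piwoke*, *uidno*).
Since the final sound of *wifid* is /d/ (a voiced consonant), it takes -ne, giving *wifidne*.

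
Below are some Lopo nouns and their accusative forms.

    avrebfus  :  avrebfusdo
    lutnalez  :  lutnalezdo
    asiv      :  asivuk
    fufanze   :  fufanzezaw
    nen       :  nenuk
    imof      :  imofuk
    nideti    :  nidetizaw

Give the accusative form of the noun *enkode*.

enkodezaw

Looking at the final sound of each stem: -do when the stem ends in a sibilant (*avrebfus*, *lutnalez*); -uk when the stem ends in a non-sibilant consonant (*asiv*, *nen*, *imof*); -zaw when the stem ends in a vowel (*fufanze*, *nideti*).
*enkode*: final sound = /e/, a vowel → -zaw → *enkodezaw*.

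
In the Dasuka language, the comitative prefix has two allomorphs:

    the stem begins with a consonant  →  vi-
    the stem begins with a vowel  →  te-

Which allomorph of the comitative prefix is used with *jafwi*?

*jafwi* — first sound /j/ (a consonant) → vi-.

vi-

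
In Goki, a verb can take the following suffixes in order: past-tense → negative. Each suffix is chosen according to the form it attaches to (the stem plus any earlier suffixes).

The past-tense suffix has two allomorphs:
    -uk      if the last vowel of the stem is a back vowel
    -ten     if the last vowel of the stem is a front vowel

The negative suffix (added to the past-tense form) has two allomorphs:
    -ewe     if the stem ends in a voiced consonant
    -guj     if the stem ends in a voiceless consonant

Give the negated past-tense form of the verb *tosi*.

The last vowel of *tosi* is /i/, which is a front vowel, so the past-tense suffix is -ten, giving *tositen*.
The past-tense form *tositen* — final consonant /n/ (voiced) → -ewe → *tositenewe*.

tositenewe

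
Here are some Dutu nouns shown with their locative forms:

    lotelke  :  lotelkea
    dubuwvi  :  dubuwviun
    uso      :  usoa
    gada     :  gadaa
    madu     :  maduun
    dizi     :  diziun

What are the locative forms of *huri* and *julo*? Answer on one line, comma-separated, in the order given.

The alternation tracks the last vowel of the stem — -un when the last vowel of the stem is a high vowel (*dubuwvi*, *madu*, *dizi*); -a when the last vowel of the stem is a non-high vowel (*lotelke*, *uso*, *gada*).
*huri*: last vowel = /i/, a high vowel → -un → *huriun*.
Since the last vowel of *julo* is /o/ (a non-high vowel), it takes -a, giving *juloa*.

huriun, juloa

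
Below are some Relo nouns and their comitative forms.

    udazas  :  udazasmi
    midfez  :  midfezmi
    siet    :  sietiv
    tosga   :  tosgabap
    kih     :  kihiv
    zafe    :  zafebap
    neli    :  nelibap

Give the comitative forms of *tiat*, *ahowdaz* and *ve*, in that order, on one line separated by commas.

tiativ, ahowdazmi, vebap

Looking at the final sound of each stem: -mi when the stem ends in a sibilant (*udazas*, *midfez*); -iv when the stem ends in a non-sibilant consonant (*siet*, *kih*); -bap when the stem ends in a vowel (*tosga*, *zafe*, *neli*).
The final sound of *tiat* is /t/, which is a non-sibilant consonant, so the suffix is -iv, giving *tiativ*.
*ahowdaz*: final sound = /z/, a sibilant → -mi → *ahowdazmi*.
*ve* — final sound /e/ (a vowel) → -bap → *vebap*.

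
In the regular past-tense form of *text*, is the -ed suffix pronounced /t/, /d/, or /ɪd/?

The stem *text* ends in /t/ or /d/.
The -ed suffix is realized as /ɪd/ after /t, d/; as /t/ after other voiceless consonants; and as /d/ after other voiced sounds.
So -ed on *text* is pronounced /ɪd/.

/ɪd/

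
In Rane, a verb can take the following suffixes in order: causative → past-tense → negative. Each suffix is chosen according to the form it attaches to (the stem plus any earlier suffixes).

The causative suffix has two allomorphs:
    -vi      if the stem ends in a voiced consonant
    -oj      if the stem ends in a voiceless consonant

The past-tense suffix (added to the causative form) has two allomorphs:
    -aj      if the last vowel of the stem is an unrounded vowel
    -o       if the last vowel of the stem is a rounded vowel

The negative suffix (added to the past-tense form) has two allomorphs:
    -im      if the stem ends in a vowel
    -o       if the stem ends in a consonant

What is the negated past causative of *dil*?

dilviajo

*dil*: final consonant = /l/, voiced → -vi → *dilvi*.
The causative form *dilvi*: last vowel = /i/, an unrounded vowel → -aj → *dilviaj*.
Since the final sound of the past-tense form *dilviaj* is /j/ (a consonant), it takes -o, giving *dilviajo*.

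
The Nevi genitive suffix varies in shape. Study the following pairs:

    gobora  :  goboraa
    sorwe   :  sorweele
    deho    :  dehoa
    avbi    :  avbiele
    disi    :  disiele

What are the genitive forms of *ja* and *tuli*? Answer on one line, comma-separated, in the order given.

jaa, tuliele

The alternation tracks the last vowel of the stem — -ele when the last vowel of the stem is a front vowel (*sorwe*, *avbi*, *disi*); -a when the last vowel of the stem is a back vowel (*gobora*, *deho*).
The last vowel of *ja* is /a/, which is a back vowel, so the suffix is -a, giving *jaa*.
*tuli*: last vowel = /i/, a front vowel → -ele → *tuliele*.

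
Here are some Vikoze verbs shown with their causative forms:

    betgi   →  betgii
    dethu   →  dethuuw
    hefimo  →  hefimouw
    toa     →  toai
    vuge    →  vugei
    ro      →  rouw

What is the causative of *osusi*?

The alternation tracks the last vowel of the stem — -uw when the last vowel of the stem is a rounded vowel (*dethu*, *hefimo*, *ro*); -i when the last vowel of the stem is an unrounded vowel (*betgi*, *toa*, *vuge*).
The last vowel of *osusi* is /i/, which is an unrounded vowel, so the suffix is -i, giving *osusii*.

osusii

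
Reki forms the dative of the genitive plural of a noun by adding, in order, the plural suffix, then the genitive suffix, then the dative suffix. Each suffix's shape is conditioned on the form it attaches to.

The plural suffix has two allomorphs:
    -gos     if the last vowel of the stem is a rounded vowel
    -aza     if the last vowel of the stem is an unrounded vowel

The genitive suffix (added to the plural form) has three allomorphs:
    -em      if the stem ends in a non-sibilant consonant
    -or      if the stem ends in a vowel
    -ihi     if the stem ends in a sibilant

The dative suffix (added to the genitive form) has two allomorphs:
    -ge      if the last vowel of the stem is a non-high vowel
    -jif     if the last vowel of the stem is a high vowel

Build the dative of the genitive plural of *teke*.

Since the last vowel of *teke* is /e/ (an unrounded vowel), it takes -aza, giving *tekeaza*.
The plural form *tekeaza*: final sound = /a/, a vowel → -or → *tekeazaor*.
The last vowel of the genitive form *tekeazaor* is /o/, which is a non-high vowel, so the dative suffix is -ge, giving *tekeazaorge*.

tekeazaorge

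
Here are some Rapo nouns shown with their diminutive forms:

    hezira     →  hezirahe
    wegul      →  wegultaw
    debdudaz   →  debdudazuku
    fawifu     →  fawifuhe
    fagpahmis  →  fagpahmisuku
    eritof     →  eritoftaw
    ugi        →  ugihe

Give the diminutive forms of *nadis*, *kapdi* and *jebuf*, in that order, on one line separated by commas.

nadisuku, kapdihe, jebuftaw

The pattern is sibilance of the final sound: -uku when the stem ends in a sibilant (*debdudaz*, *fagpahmis*); -taw when the stem ends in a non-sibilant consonant (*wegul*, *eritof*); -he when the stem ends in a vowel (*hezira*, *fawifu*, *ugi*).
The final sound of *nadis* is /s/, which is a sibilant, so the suffix is -uku, giving *nadisuku*.
*kapdi* — final sound /i/ (a vowel) → -he → *kapdihe*.
*jebuf*: final sound = /f/, a non-sibilant consonant → -taw → *jebuftaw*.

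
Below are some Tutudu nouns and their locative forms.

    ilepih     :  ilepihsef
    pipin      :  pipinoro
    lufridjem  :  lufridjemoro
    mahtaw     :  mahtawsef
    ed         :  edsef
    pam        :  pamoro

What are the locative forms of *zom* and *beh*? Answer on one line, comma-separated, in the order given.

The pattern is nasality of the final consonant: -oro when the stem ends in a nasal (*pipin*, *lufridjem*, *pam*); -sef when the stem ends in a non-nasal consonant (*ilepih*, *mahtaw*, *ed*).
*zom*: final consonant = /m/, a nasal → -oro → *zomoro*.
The final consonant of *beh* is /h/, which is non-nasal, so the suffix is -sef, giving *behsef*.

zomoro, behsef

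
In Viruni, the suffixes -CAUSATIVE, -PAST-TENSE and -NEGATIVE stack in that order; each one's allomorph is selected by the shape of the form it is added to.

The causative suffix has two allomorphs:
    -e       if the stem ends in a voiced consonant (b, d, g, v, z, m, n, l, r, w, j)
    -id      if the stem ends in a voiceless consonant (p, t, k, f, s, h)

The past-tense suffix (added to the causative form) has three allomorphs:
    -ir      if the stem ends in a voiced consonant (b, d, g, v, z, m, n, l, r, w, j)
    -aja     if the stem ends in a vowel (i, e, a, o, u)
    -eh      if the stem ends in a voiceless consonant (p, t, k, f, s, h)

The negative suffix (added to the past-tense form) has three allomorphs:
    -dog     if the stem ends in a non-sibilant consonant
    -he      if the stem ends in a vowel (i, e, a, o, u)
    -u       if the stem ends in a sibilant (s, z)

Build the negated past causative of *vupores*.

vuporesidirdog

Since the final consonant of *vupores* is /s/ (voiceless), it takes -id, giving *vuporesid*.
The causative form *vuporesid* — final sound /d/ (a voiced consonant) → -ir → *vuporesidir*.
The past-tense form *vuporesidir*: final sound = /r/, a non-sibilant consonant → -dog → *vuporesidirdog*.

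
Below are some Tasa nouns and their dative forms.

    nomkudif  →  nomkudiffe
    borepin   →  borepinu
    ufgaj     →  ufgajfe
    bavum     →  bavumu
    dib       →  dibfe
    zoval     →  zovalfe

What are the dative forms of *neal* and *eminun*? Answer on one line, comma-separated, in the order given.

The suffix is conditioned by the final consonant: -u when the stem ends in a nasal (*borepin*, *bavum*); -fe when the stem ends in a non-nasal consonant (*nomkudif*, *ufgaj*, *dib*, *zoval*).
The final consonant of *neal* is /l/, which is non-nasal, so the suffix is -fe, giving *nealfe*.
*eminun* — final consonant /n/ (a nasal) → -u → *eminunu*.

nealfe, eminunu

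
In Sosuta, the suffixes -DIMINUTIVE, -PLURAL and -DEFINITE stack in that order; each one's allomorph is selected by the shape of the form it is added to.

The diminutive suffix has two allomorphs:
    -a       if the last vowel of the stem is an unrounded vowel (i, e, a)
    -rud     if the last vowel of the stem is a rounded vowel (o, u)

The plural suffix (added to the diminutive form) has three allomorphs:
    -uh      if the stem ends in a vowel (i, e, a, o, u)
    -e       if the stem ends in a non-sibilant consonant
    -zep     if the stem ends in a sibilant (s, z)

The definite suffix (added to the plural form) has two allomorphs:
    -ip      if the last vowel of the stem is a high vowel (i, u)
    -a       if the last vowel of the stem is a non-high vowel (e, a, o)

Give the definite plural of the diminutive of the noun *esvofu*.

Since the last vowel of *esvofu* is /u/ (a rounded vowel), it takes -rud, giving *esvofurud*.
The final sound of the diminutive form *esvofurud* is /d/, which is a non-sibilant consonant, so the plural suffix is -e, giving *esvofurude*.
The plural form *esvofurude*: last vowel = /e/, a non-high vowel → -a → *esvofurudea*.

esvofurudea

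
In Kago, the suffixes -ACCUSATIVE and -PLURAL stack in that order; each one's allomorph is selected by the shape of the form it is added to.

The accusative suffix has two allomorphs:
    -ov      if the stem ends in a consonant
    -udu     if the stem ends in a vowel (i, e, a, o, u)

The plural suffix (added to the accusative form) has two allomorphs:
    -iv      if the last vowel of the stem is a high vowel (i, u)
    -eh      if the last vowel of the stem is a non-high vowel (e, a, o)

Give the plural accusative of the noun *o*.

ouduiv

*o* — final sound /o/ (a vowel) → -udu → *oudu*.
The accusative form *oudu*: last vowel = /u/, a high vowel → -iv → *ouduiv*.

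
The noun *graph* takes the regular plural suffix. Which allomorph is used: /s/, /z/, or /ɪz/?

The stem *graph* ends in a voiceless non-sibilant consonant.
The plural suffix surfaces as /ɪz/ after sibilants, /s/ after other voiceless consonants, and /z/ after other voiced sounds.
So the plural -s on *graph* is pronounced /s/.

/s/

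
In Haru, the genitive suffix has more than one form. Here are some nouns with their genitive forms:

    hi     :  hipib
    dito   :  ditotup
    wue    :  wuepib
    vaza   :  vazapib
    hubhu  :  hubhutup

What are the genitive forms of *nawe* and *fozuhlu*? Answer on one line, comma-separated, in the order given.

Looking at the last vowel of each stem: -tup when the last vowel of the stem is a rounded vowel (*dito*, *hubhu*); -pib when the last vowel of the stem is an unrounded vowel (*hi*, *wue*, *vaza*).
*nawe*: last vowel = /e/, an unrounded vowel → -pib → *nawepib*.
Since the last vowel of *fozuhlu* is /u/ (a rounded vowel), it takes -tup, giving *fozuhlutup*.

nawepib, fozuhlutup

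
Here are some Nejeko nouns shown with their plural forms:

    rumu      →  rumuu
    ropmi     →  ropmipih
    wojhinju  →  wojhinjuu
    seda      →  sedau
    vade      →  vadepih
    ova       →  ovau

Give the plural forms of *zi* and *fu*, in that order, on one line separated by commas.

zipih, fuu

Looking at the last vowel of each stem: -pih when the last vowel of the stem is a front vowel (*ropmi*, *vade*); -u when the last vowel of the stem is a back vowel (*rumu*, *wojhinju*, *seda*, *ova*).
*zi*: last vowel = /i/, a front vowel → -pih → *zipih*.
*fu*: last vowel = /u/, a back vowel → -u → *fuu*.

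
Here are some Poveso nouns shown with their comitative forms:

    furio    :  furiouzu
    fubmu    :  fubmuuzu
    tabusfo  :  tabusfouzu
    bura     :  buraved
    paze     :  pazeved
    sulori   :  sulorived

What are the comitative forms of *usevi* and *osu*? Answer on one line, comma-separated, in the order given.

The pattern is rounding harmony: -uzu when the last vowel of the stem is a rounded vowel (*furio*, *fubmu*, *tabusfo*); -ved when the last vowel of the stem is an unrounded vowel (*bura*, *paze*, *sulori*).
*usevi* — last vowel /i/ (an unrounded vowel) → -ved → *usevived*.
*osu* — last vowel /u/ (a rounded vowel) → -uzu → *osuuzu*.

usevived, osuuzu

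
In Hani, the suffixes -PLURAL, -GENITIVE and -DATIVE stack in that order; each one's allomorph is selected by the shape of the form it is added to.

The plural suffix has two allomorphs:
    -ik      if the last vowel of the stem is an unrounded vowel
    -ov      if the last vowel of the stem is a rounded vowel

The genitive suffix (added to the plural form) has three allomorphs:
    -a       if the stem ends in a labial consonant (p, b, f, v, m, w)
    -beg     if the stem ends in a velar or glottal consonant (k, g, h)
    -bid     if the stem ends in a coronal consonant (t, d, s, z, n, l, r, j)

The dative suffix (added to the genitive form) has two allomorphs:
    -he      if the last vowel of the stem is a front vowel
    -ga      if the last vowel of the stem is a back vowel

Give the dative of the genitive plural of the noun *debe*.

*debe* — last vowel /e/ (an unrounded vowel) → -ik → *debeik*.
The final consonant of the plural form *debeik* is /k/, which is velar/glottal, so the genitive suffix is -beg, giving *debeikbeg*.
The genitive form *debeikbeg*: last vowel = /e/, a front vowel → -he → *debeikbeghe*.

debeikbeghe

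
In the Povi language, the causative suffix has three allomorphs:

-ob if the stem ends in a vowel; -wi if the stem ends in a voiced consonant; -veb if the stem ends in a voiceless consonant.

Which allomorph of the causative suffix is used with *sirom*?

-wi

Since the final sound of *sirom* is /m/ (a voiced consonant), it takes -wi.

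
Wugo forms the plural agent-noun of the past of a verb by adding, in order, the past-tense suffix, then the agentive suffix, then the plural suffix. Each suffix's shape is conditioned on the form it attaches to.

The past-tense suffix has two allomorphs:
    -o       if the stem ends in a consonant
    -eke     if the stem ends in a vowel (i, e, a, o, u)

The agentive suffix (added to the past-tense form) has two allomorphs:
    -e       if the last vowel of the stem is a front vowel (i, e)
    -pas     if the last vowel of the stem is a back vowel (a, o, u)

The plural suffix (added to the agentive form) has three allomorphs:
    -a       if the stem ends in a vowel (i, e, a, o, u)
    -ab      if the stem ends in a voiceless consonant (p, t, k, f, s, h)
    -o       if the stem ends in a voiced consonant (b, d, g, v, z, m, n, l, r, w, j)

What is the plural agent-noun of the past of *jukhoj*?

jukhojopasab

*jukhoj*: final sound = /j/, a consonant → -o → *jukhojo*.
The past-tense form *jukhojo*: last vowel = /o/, a back vowel → -pas → *jukhojopas*.
The agentive form *jukhojopas*: final sound = /s/, a voiceless consonant → -ab → *jukhojopasab*.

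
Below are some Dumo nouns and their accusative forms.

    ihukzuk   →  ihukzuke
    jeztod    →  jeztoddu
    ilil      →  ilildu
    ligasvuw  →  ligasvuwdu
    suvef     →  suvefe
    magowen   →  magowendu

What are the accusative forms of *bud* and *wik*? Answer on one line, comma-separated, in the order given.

The alternation tracks the final consonant of the stem — -e when the stem ends in a voiceless consonant (*ihukzuk*, *suvef*); -du when the stem ends in a voiced consonant (*jeztod*, *ilil*, *ligasvuw*, *magowen*).
*bud*: final consonant = /d/, voiced → -du → *buddu*.
Since the final consonant of *wik* is /k/ (voiceless), it takes -e, giving *wike*.

buddu, wike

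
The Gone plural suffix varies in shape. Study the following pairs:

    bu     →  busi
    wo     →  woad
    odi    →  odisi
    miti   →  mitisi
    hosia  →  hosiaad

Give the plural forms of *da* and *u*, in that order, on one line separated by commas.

Looking at the last vowel of each stem: -si when the last vowel of the stem is a high vowel (*bu*, *odi*, *miti*); -ad when the last vowel of the stem is a non-high vowel (*wo*, *hosia*).
*da* — last vowel /a/ (a non-high vowel) → -ad → *daad*.
The last vowel of *u* is /u/, which is a high vowel, so the suffix is -si, giving *usi*.

daad, usi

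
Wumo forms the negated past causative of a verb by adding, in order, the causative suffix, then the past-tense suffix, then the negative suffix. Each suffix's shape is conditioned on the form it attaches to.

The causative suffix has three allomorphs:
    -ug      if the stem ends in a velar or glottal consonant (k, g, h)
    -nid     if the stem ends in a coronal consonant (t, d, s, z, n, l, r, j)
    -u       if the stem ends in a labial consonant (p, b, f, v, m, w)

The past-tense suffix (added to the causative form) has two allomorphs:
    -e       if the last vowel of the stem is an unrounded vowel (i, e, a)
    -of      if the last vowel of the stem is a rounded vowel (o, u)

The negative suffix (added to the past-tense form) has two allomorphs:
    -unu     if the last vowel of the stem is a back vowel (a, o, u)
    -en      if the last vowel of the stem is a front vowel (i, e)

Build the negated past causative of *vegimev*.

vegimevuofunu

*vegimev* — final consonant /v/ (labial) → -u → *vegimevu*.
The causative form *vegimevu* — last vowel /u/ (a rounded vowel) → -of → *vegimevuof*.
The past-tense form *vegimevuof* — last vowel /o/ (a back vowel) → -unu → *vegimevuofunu*.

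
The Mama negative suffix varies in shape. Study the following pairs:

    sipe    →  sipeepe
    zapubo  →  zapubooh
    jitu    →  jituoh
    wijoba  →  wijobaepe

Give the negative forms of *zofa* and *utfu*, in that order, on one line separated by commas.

zofaepe, utfuoh

The suffix is conditioned by the last vowel: -oh when the last vowel of the stem is a rounded vowel (*zapubo*, *jitu*); -epe when the last vowel of the stem is an unrounded vowel (*sipe*, *wijoba*).
*zofa*: last vowel = /a/, an unrounded vowel → -epe → *zofaepe*.
*utfu* — last vowel /u/ (a rounded vowel) → -oh → *utfuoh*.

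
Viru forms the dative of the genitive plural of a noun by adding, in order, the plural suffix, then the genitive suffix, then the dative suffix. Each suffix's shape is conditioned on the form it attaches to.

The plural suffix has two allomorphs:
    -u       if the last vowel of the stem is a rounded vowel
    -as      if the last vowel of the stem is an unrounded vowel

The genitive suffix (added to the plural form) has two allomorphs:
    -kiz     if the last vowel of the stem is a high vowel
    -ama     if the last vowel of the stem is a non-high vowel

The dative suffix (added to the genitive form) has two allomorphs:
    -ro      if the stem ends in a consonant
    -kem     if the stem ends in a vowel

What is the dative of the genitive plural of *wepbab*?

wepbabasamakem

*wepbab*: last vowel = /a/, an unrounded vowel → -as → *wepbabas*.
The plural form *wepbabas*: last vowel = /a/, a non-high vowel → -ama → *wepbabasama*.
Since the final sound of the genitive form *wepbabasama* is /a/ (a vowel), it takes -kem, giving *wepbabasamakem*.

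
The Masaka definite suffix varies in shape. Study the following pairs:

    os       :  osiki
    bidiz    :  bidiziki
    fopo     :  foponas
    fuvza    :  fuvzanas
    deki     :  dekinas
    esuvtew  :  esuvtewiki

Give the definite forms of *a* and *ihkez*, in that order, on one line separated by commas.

anas, ihkeziki

Looking at the final sound of each stem: -iki when the stem ends in a consonant (*os*, *bidiz*, *esuvtew*); -nas when the stem ends in a vowel (*fopo*, *fuvza*, *deki*).
Since the final sound of *a* is /a/ (a vowel), it takes -nas, giving *anas*.
The final sound of *ihkez* is /z/, which is a consonant, so the suffix is -iki, giving *ihkeziki*.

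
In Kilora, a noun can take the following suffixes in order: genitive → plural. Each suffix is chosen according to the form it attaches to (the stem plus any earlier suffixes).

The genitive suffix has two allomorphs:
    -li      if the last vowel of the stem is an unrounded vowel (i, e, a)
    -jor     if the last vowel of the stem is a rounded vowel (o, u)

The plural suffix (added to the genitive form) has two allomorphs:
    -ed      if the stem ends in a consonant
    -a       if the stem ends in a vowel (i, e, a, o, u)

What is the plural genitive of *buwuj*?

buwujjored

Since the last vowel of *buwuj* is /u/ (a rounded vowel), it takes -jor, giving *buwujjor*.
The genitive form *buwujjor* — final sound /r/ (a consonant) → -ed → *buwujjored*.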